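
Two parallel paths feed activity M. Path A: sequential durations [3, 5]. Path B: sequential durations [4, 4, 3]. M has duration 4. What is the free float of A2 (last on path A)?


ES(A2) = sum of predecessors on chain A = 3
EF(A2) = ES + duration = 3 + 5 = 8
Successor of A2 is M. ES(M) = max(sum(A), sum(B)) = max(8, 11) = 11
Free float = ES(successor) - EF(current) = 11 - 8 = 3

3


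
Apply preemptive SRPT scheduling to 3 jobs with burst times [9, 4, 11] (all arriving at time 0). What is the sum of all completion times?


Since all jobs arrive at t=0, SRPT equals SPT ordering.
SPT order: [4, 9, 11]
Completion times:
  Job 1: p=4, C=4
  Job 2: p=9, C=13
  Job 3: p=11, C=24
Total completion time = 4 + 13 + 24 = 41

41


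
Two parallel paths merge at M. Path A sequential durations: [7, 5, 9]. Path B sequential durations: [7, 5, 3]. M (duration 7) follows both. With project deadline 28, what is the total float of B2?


Forward pass: ES(B2) = sum of predecessors on chain B = 7
EF = ES + duration = 7 + 5 = 12
Backward pass: LF(M) = deadline = 28; LS(M) = 28 - 7 = 21
LF(B2) = LS(M) - sum(successors on chain B) = 21 - 3 = 18
LS = LF - duration = 18 - 5 = 13
Total float = LS - ES = 13 - 7 = 6

6


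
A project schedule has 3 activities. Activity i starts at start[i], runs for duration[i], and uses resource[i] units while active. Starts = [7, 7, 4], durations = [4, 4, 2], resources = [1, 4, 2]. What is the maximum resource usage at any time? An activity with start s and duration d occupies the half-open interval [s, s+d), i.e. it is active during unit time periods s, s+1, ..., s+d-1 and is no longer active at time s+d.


Each activity i is active on [start_i, start_i + duration_i).
Compute total resource usage per time slot:
  t=0: active resources = [], total = 0
  t=1: active resources = [], total = 0
  t=2: active resources = [], total = 0
  t=3: active resources = [], total = 0
  t=4: active resources = [2], total = 2
  t=5: active resources = [2], total = 2
  t=6: active resources = [], total = 0
  t=7: active resources = [1, 4], total = 5
  t=8: active resources = [1, 4], total = 5
  t=9: active resources = [1, 4], total = 5
  t=10: active resources = [1, 4], total = 5
Peak resource demand = 5

5


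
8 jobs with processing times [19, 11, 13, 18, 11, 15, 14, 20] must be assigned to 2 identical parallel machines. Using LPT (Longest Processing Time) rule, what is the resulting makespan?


Sort jobs in decreasing order (LPT): [20, 19, 18, 15, 14, 13, 11, 11]
Assign each job to the least loaded machine:
  Machine 1: jobs [20, 15, 14, 11], load = 60
  Machine 2: jobs [19, 18, 13, 11], load = 61
Makespan = max load = 61

61


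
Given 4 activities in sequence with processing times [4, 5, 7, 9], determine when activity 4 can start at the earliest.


Activity 4 starts after activities 1 through 3 complete.
Predecessor durations: [4, 5, 7]
ES = 4 + 5 + 7 = 16

16


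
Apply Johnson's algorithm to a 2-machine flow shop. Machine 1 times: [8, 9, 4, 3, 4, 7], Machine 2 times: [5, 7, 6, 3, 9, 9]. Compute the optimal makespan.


Apply Johnson's rule:
  Group 1 (a <= b): [(4, 3, 3), (3, 4, 6), (5, 4, 9), (6, 7, 9)]
  Group 2 (a > b): [(2, 9, 7), (1, 8, 5)]
Optimal job order: [4, 3, 5, 6, 2, 1]
Schedule:
  Job 4: M1 done at 3, M2 done at 6
  Job 3: M1 done at 7, M2 done at 13
  Job 5: M1 done at 11, M2 done at 22
  Job 6: M1 done at 18, M2 done at 31
  Job 2: M1 done at 27, M2 done at 38
  Job 1: M1 done at 35, M2 done at 43
Makespan = 43

43


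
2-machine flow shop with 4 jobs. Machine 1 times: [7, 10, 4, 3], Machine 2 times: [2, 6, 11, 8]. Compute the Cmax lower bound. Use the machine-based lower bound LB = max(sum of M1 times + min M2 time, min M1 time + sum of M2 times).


LB1 = sum(M1 times) + min(M2 times) = 24 + 2 = 26
LB2 = min(M1 times) + sum(M2 times) = 3 + 27 = 30
Lower bound = max(LB1, LB2) = max(26, 30) = 30

30


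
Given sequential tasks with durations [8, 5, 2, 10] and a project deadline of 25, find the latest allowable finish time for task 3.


LF(activity 3) = deadline - sum of successor durations
Successors: activities 4 through 4 with durations [10]
Sum of successor durations = 10
LF = 25 - 10 = 15

15


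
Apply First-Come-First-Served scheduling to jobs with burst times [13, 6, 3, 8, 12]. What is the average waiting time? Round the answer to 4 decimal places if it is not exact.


FCFS order (as given): [13, 6, 3, 8, 12]
Waiting times:
  Job 1: wait = 0
  Job 2: wait = 13
  Job 3: wait = 19
  Job 4: wait = 22
  Job 5: wait = 30
Sum of waiting times = 84
Average waiting time = 84/5 = 16.8

16.8


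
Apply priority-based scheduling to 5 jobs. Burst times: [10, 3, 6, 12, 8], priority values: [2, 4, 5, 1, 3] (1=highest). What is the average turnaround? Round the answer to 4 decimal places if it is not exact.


Sort by priority (ascending = highest first):
Order: [(1, 12), (2, 10), (3, 8), (4, 3), (5, 6)]
Completion times:
  Priority 1, burst=12, C=12
  Priority 2, burst=10, C=22
  Priority 3, burst=8, C=30
  Priority 4, burst=3, C=33
  Priority 5, burst=6, C=39
Average turnaround = 136/5 = 27.2

27.2


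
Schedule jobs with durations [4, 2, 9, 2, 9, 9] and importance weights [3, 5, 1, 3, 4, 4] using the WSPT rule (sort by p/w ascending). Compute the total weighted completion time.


Compute p/w ratios and sort ascending (WSPT): [(2, 5), (2, 3), (4, 3), (9, 4), (9, 4), (9, 1)]
Compute weighted completion times:
  Job (p=2,w=5): C=2, w*C=5*2=10
  Job (p=2,w=3): C=4, w*C=3*4=12
  Job (p=4,w=3): C=8, w*C=3*8=24
  Job (p=9,w=4): C=17, w*C=4*17=68
  Job (p=9,w=4): C=26, w*C=4*26=104
  Job (p=9,w=1): C=35, w*C=1*35=35
Total weighted completion time = 253

253


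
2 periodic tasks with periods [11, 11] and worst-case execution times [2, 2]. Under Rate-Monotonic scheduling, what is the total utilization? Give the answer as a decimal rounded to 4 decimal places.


Compute individual utilizations (exact fractions):
  Task 1: C/T = 2/11 (approx. 0.1818)
  Task 2: C/T = 2/11 (approx. 0.1818)
Total utilization U = 2/11 + 2/11 = 4/11
Rounded to 4 decimal places: U = 0.3636
RM (Liu & Layland) bound for 2 tasks = 0.828427; compare with U = 4/11 (approx. 0.363636)
U <= bound, so schedulable by RM sufficient condition.

0.3636


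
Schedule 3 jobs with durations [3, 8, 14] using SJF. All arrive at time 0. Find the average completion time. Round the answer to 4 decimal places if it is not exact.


SJF order (ascending): [3, 8, 14]
Completion times:
  Job 1: burst=3, C=3
  Job 2: burst=8, C=11
  Job 3: burst=14, C=25
Average completion = 39/3 = 13.0

13.0


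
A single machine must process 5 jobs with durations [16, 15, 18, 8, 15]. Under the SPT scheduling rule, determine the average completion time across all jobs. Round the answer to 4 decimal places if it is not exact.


Sort jobs by processing time (SPT order): [8, 15, 15, 16, 18]
Compute completion times sequentially:
  Job 1: processing = 8, completes at 8
  Job 2: processing = 15, completes at 23
  Job 3: processing = 15, completes at 38
  Job 4: processing = 16, completes at 54
  Job 5: processing = 18, completes at 72
Sum of completion times = 195
Average completion time = 195/5 = 39.0

39.0


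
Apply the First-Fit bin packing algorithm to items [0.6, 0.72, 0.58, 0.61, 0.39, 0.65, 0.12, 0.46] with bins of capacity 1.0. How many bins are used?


Place items sequentially using First-Fit:
  Item 0.6 -> new Bin 1
  Item 0.72 -> new Bin 2
  Item 0.58 -> new Bin 3
  Item 0.61 -> new Bin 4
  Item 0.39 -> Bin 1 (now 0.99)
  Item 0.65 -> new Bin 5
  Item 0.12 -> Bin 2 (now 0.84)
  Item 0.46 -> new Bin 6
Total bins used = 6

6


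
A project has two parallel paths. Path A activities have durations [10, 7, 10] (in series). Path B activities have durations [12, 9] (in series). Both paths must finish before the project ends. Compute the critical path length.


Path A total = 10 + 7 + 10 = 27
Path B total = 12 + 9 = 21
Critical path = longest path = max(27, 21) = 27

27


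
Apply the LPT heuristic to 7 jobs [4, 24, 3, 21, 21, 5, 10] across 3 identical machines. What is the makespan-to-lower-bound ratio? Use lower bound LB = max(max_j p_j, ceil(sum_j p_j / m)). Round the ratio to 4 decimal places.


LPT order: [24, 21, 21, 10, 5, 4, 3]
Machine loads after assignment: [28, 31, 29]
LPT makespan = 31
Lower bound = max(max_job, ceil(total/3)) = max(24, 30) = 30
Ratio = 31 / 30 = 1.0333

1.0333


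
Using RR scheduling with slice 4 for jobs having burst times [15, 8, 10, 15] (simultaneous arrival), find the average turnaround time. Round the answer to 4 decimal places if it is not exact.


Time quantum = 4
Execution trace:
  J1 runs 4 units, time = 4
  J2 runs 4 units, time = 8
  J3 runs 4 units, time = 12
  J4 runs 4 units, time = 16
  J1 runs 4 units, time = 20
  J2 runs 4 units, time = 24
  J3 runs 4 units, time = 28
  J4 runs 4 units, time = 32
  J1 runs 4 units, time = 36
  J3 runs 2 units, time = 38
  J4 runs 4 units, time = 42
  J1 runs 3 units, time = 45
  J4 runs 3 units, time = 48
Finish times: [45, 24, 38, 48]
Average turnaround = 155/4 = 38.75

38.75


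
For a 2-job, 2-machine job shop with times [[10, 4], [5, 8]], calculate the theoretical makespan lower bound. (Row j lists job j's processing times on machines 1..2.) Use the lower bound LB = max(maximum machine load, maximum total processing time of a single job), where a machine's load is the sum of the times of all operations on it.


Machine loads:
  Machine 1: 10 + 5 = 15
  Machine 2: 4 + 8 = 12
Max machine load = 15
Job totals:
  Job 1: 14
  Job 2: 13
Max job total = 14
Lower bound = max(15, 14) = 15

15


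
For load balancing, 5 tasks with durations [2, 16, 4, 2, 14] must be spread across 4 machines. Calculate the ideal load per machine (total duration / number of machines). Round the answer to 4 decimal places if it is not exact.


Total processing time = 2 + 16 + 4 + 2 + 14 = 38
Number of machines = 4
Ideal balanced load = 38 / 4 = 9.5

9.5


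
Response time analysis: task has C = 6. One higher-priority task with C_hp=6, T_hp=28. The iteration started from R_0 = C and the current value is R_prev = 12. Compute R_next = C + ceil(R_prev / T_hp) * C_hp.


R_next = C + ceil(R_prev / T_hp) * C_hp
ceil(12 / 28) = ceil(0.4286) = 1
Interference = 1 * 6 = 6
R_next = 6 + 6 = 12
R_next = R_prev, so the iteration has converged (response time = 12).

12


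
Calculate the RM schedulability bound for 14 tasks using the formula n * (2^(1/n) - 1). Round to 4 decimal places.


Compute 2^(1/14) = 1.0507566387
Subtract 1: 1.0507566387 - 1 = 0.0507566387
Multiply by n: 14 * 0.0507566387 = 0.7105929418
Round to 4 dp: 0.7106

0.7106


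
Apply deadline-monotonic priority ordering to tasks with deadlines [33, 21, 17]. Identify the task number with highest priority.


Sort tasks by relative deadline (ascending):
  Task 3: deadline = 17
  Task 2: deadline = 21
  Task 1: deadline = 33
Priority order (highest first): [3, 2, 1]
Highest priority task = 3

3


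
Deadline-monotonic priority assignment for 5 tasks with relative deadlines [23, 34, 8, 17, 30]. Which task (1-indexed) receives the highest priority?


Sort tasks by relative deadline (ascending):
  Task 3: deadline = 8
  Task 4: deadline = 17
  Task 1: deadline = 23
  Task 5: deadline = 30
  Task 2: deadline = 34
Priority order (highest first): [3, 4, 1, 5, 2]
Highest priority task = 3

3


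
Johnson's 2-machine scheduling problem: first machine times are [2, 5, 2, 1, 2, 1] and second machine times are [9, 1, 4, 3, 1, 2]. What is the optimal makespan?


Apply Johnson's rule:
  Group 1 (a <= b): [(4, 1, 3), (6, 1, 2), (1, 2, 9), (3, 2, 4)]
  Group 2 (a > b): [(2, 5, 1), (5, 2, 1)]
Optimal job order: [4, 6, 1, 3, 2, 5]
Schedule:
  Job 4: M1 done at 1, M2 done at 4
  Job 6: M1 done at 2, M2 done at 6
  Job 1: M1 done at 4, M2 done at 15
  Job 3: M1 done at 6, M2 done at 19
  Job 2: M1 done at 11, M2 done at 20
  Job 5: M1 done at 13, M2 done at 21
Makespan = 21

21


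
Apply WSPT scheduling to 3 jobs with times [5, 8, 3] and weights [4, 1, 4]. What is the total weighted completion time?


Compute p/w ratios and sort ascending (WSPT): [(3, 4), (5, 4), (8, 1)]
Compute weighted completion times:
  Job (p=3,w=4): C=3, w*C=4*3=12
  Job (p=5,w=4): C=8, w*C=4*8=32
  Job (p=8,w=1): C=16, w*C=1*16=16
Total weighted completion time = 60

60


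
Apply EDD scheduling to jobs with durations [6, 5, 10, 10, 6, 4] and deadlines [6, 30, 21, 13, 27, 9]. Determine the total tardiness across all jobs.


Sort by due date (EDD order): [(6, 6), (4, 9), (10, 13), (10, 21), (6, 27), (5, 30)]
Compute completion times and tardiness:
  Job 1: p=6, d=6, C=6, tardiness=max(0,6-6)=0
  Job 2: p=4, d=9, C=10, tardiness=max(0,10-9)=1
  Job 3: p=10, d=13, C=20, tardiness=max(0,20-13)=7
  Job 4: p=10, d=21, C=30, tardiness=max(0,30-21)=9
  Job 5: p=6, d=27, C=36, tardiness=max(0,36-27)=9
  Job 6: p=5, d=30, C=41, tardiness=max(0,41-30)=11
Total tardiness = 37

37


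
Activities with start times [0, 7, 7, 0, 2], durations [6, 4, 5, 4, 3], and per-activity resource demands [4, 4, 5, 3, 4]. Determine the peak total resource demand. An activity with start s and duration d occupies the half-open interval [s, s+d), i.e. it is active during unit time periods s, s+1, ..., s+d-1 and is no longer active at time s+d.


Each activity i is active on [start_i, start_i + duration_i).
Compute total resource usage per time slot:
  t=0: active resources = [4, 3], total = 7
  t=1: active resources = [4, 3], total = 7
  t=2: active resources = [4, 3, 4], total = 11
  t=3: active resources = [4, 3, 4], total = 11
  t=4: active resources = [4, 4], total = 8
  t=5: active resources = [4], total = 4
  t=6: active resources = [], total = 0
  t=7: active resources = [4, 5], total = 9
  t=8: active resources = [4, 5], total = 9
  t=9: active resources = [4, 5], total = 9
  t=10: active resources = [4, 5], total = 9
  t=11: active resources = [5], total = 5
Peak resource demand = 11

11


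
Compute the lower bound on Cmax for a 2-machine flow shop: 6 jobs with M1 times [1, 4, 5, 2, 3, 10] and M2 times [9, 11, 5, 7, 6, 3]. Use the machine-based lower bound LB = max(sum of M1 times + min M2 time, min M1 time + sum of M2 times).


LB1 = sum(M1 times) + min(M2 times) = 25 + 3 = 28
LB2 = min(M1 times) + sum(M2 times) = 1 + 41 = 42
Lower bound = max(LB1, LB2) = max(28, 42) = 42

42


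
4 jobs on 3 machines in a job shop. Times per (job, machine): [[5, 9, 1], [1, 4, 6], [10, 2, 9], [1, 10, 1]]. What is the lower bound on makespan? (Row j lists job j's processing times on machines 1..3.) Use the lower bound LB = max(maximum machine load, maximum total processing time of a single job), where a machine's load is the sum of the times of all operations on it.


Machine loads:
  Machine 1: 5 + 1 + 10 + 1 = 17
  Machine 2: 9 + 4 + 2 + 10 = 25
  Machine 3: 1 + 6 + 9 + 1 = 17
Max machine load = 25
Job totals:
  Job 1: 15
  Job 2: 11
  Job 3: 21
  Job 4: 12
Max job total = 21
Lower bound = max(25, 21) = 25

25


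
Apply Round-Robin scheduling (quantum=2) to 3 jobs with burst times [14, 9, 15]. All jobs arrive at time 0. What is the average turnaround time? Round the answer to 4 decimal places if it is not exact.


Time quantum = 2
Execution trace:
  J1 runs 2 units, time = 2
  J2 runs 2 units, time = 4
  J3 runs 2 units, time = 6
  J1 runs 2 units, time = 8
  J2 runs 2 units, time = 10
  J3 runs 2 units, time = 12
  J1 runs 2 units, time = 14
  J2 runs 2 units, time = 16
  J3 runs 2 units, time = 18
  J1 runs 2 units, time = 20
  J2 runs 2 units, time = 22
  J3 runs 2 units, time = 24
  J1 runs 2 units, time = 26
  J2 runs 1 units, time = 27
  J3 runs 2 units, time = 29
  J1 runs 2 units, time = 31
  J3 runs 2 units, time = 33
  J1 runs 2 units, time = 35
  J3 runs 2 units, time = 37
  J3 runs 1 units, time = 38
Finish times: [35, 27, 38]
Average turnaround = 100/3 = 33.3333

33.3333


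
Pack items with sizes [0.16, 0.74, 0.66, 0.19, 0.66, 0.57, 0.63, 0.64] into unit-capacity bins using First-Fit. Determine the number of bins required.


Place items sequentially using First-Fit:
  Item 0.16 -> new Bin 1
  Item 0.74 -> Bin 1 (now 0.9)
  Item 0.66 -> new Bin 2
  Item 0.19 -> Bin 2 (now 0.85)
  Item 0.66 -> new Bin 3
  Item 0.57 -> new Bin 4
  Item 0.63 -> new Bin 5
  Item 0.64 -> new Bin 6
Total bins used = 6

6


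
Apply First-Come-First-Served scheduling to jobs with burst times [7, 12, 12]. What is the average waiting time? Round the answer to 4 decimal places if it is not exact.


FCFS order (as given): [7, 12, 12]
Waiting times:
  Job 1: wait = 0
  Job 2: wait = 7
  Job 3: wait = 19
Sum of waiting times = 26
Average waiting time = 26/3 = 8.6667

8.6667


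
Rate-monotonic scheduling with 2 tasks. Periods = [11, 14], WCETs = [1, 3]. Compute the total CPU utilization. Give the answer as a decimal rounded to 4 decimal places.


Compute individual utilizations (exact fractions):
  Task 1: C/T = 1/11 (approx. 0.0909)
  Task 2: C/T = 3/14 (approx. 0.2143)
Total utilization U = 1/11 + 3/14 = 47/154
Rounded to 4 decimal places: U = 0.3052
RM (Liu & Layland) bound for 2 tasks = 0.828427; compare with U = 47/154 (approx. 0.305195)
U <= bound, so schedulable by RM sufficient condition.

0.3052


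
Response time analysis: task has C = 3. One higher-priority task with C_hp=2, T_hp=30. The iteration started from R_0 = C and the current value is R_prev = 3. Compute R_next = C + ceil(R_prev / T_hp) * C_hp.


R_next = C + ceil(R_prev / T_hp) * C_hp
ceil(3 / 30) = ceil(0.1) = 1
Interference = 1 * 2 = 2
R_next = 3 + 2 = 5

5


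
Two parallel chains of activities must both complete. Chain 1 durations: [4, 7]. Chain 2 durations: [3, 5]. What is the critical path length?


Path A total = 4 + 7 = 11
Path B total = 3 + 5 = 8
Critical path = longest path = max(11, 8) = 11

11


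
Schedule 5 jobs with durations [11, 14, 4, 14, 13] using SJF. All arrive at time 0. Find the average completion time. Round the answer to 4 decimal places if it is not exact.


SJF order (ascending): [4, 11, 13, 14, 14]
Completion times:
  Job 1: burst=4, C=4
  Job 2: burst=11, C=15
  Job 3: burst=13, C=28
  Job 4: burst=14, C=42
  Job 5: burst=14, C=56
Average completion = 145/5 = 29.0

29.0


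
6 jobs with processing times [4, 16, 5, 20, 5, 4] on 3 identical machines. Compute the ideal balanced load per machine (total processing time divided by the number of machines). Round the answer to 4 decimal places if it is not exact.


Total processing time = 4 + 16 + 5 + 20 + 5 + 4 = 54
Number of machines = 3
Ideal balanced load = 54 / 3 = 18.0

18.0


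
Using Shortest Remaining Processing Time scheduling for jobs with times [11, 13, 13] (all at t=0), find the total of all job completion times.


Since all jobs arrive at t=0, SRPT equals SPT ordering.
SPT order: [11, 13, 13]
Completion times:
  Job 1: p=11, C=11
  Job 2: p=13, C=24
  Job 3: p=13, C=37
Total completion time = 11 + 24 + 37 = 72

72


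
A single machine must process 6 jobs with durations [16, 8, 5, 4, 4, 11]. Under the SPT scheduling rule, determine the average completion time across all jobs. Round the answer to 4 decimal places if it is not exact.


Sort jobs by processing time (SPT order): [4, 4, 5, 8, 11, 16]
Compute completion times sequentially:
  Job 1: processing = 4, completes at 4
  Job 2: processing = 4, completes at 8
  Job 3: processing = 5, completes at 13
  Job 4: processing = 8, completes at 21
  Job 5: processing = 11, completes at 32
  Job 6: processing = 16, completes at 48
Sum of completion times = 126
Average completion time = 126/6 = 21.0

21.0


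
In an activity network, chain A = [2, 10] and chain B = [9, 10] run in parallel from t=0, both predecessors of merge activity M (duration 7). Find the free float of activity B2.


ES(B2) = sum of predecessors on chain B = 9
EF(B2) = ES + duration = 9 + 10 = 19
Successor of B2 is M. ES(M) = max(sum(A), sum(B)) = max(12, 19) = 19
Free float = ES(successor) - EF(current) = 19 - 19 = 0

0


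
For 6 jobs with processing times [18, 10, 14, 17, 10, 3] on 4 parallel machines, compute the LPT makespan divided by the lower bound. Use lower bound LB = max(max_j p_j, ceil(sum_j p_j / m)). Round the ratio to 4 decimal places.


LPT order: [18, 17, 14, 10, 10, 3]
Machine loads after assignment: [18, 17, 17, 20]
LPT makespan = 20
Lower bound = max(max_job, ceil(total/4)) = max(18, 18) = 18
Ratio = 20 / 18 = 1.1111

1.1111


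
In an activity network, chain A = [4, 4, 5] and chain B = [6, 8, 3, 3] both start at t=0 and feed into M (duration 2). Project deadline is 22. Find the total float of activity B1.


Forward pass: ES(B1) = sum of predecessors on chain B = 0
EF = ES + duration = 0 + 6 = 6
Backward pass: LF(M) = deadline = 22; LS(M) = 22 - 2 = 20
LF(B1) = LS(M) - sum(successors on chain B) = 20 - 14 = 6
LS = LF - duration = 6 - 6 = 0
Total float = LS - ES = 0 - 0 = 0

0


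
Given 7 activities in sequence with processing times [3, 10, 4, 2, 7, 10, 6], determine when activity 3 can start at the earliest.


Activity 3 starts after activities 1 through 2 complete.
Predecessor durations: [3, 10]
ES = 3 + 10 = 13

13


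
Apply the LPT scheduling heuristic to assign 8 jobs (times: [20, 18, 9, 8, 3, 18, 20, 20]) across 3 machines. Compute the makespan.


Sort jobs in decreasing order (LPT): [20, 20, 20, 18, 18, 9, 8, 3]
Assign each job to the least loaded machine:
  Machine 1: jobs [20, 18], load = 38
  Machine 2: jobs [20, 18], load = 38
  Machine 3: jobs [20, 9, 8, 3], load = 40
Makespan = max load = 40

40


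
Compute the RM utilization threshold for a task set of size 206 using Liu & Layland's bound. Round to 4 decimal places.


Compute 2^(1/206) = 1.0033704594
Subtract 1: 1.0033704594 - 1 = 0.0033704594
Multiply by n: 206 * 0.0033704594 = 0.6943146364
Round to 4 dp: 0.6943

0.6943


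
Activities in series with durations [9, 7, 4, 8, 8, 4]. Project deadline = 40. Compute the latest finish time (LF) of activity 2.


LF(activity 2) = deadline - sum of successor durations
Successors: activities 3 through 6 with durations [4, 8, 8, 4]
Sum of successor durations = 24
LF = 40 - 24 = 16

16


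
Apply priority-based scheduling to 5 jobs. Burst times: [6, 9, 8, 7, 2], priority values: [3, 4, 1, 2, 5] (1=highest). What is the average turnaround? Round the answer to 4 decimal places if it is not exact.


Sort by priority (ascending = highest first):
Order: [(1, 8), (2, 7), (3, 6), (4, 9), (5, 2)]
Completion times:
  Priority 1, burst=8, C=8
  Priority 2, burst=7, C=15
  Priority 3, burst=6, C=21
  Priority 4, burst=9, C=30
  Priority 5, burst=2, C=32
Average turnaround = 106/5 = 21.2

21.2


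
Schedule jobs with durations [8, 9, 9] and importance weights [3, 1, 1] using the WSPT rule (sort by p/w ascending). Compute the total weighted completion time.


Compute p/w ratios and sort ascending (WSPT): [(8, 3), (9, 1), (9, 1)]
Compute weighted completion times:
  Job (p=8,w=3): C=8, w*C=3*8=24
  Job (p=9,w=1): C=17, w*C=1*17=17
  Job (p=9,w=1): C=26, w*C=1*26=26
Total weighted completion time = 67

67


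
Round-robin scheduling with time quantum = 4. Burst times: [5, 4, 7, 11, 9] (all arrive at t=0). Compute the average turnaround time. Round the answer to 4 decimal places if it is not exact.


Time quantum = 4
Execution trace:
  J1 runs 4 units, time = 4
  J2 runs 4 units, time = 8
  J3 runs 4 units, time = 12
  J4 runs 4 units, time = 16
  J5 runs 4 units, time = 20
  J1 runs 1 units, time = 21
  J3 runs 3 units, time = 24
  J4 runs 4 units, time = 28
  J5 runs 4 units, time = 32
  J4 runs 3 units, time = 35
  J5 runs 1 units, time = 36
Finish times: [21, 8, 24, 35, 36]
Average turnaround = 124/5 = 24.8

24.8


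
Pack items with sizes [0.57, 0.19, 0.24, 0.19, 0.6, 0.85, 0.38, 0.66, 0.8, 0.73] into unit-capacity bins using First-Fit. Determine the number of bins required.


Place items sequentially using First-Fit:
  Item 0.57 -> new Bin 1
  Item 0.19 -> Bin 1 (now 0.76)
  Item 0.24 -> Bin 1 (now 1.0)
  Item 0.19 -> new Bin 2
  Item 0.6 -> Bin 2 (now 0.79)
  Item 0.85 -> new Bin 3
  Item 0.38 -> new Bin 4
  Item 0.66 -> new Bin 5
  Item 0.8 -> new Bin 6
  Item 0.73 -> new Bin 7
Total bins used = 7

7


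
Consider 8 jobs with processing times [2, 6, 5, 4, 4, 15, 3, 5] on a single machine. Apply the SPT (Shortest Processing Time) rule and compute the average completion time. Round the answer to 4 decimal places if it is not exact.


Sort jobs by processing time (SPT order): [2, 3, 4, 4, 5, 5, 6, 15]
Compute completion times sequentially:
  Job 1: processing = 2, completes at 2
  Job 2: processing = 3, completes at 5
  Job 3: processing = 4, completes at 9
  Job 4: processing = 4, completes at 13
  Job 5: processing = 5, completes at 18
  Job 6: processing = 5, completes at 23
  Job 7: processing = 6, completes at 29
  Job 8: processing = 15, completes at 44
Sum of completion times = 143
Average completion time = 143/8 = 17.875

17.875


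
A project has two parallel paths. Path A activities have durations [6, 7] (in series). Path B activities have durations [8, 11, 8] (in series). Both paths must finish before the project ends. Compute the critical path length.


Path A total = 6 + 7 = 13
Path B total = 8 + 11 + 8 = 27
Critical path = longest path = max(13, 27) = 27

27


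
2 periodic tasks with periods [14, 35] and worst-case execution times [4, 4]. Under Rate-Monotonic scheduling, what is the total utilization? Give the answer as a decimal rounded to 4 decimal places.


Compute individual utilizations (exact fractions):
  Task 1: C/T = 4/14 = 2/7 (approx. 0.2857)
  Task 2: C/T = 4/35 (approx. 0.1143)
Total utilization U = 2/7 + 4/35 = 2/5
Rounded to 4 decimal places: U = 0.4000
RM (Liu & Layland) bound for 2 tasks = 0.828427; compare with U = 2/5 (approx. 0.400000)
U <= bound, so schedulable by RM sufficient condition.

0.4000


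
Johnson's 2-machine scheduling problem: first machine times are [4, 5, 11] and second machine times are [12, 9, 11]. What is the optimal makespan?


Apply Johnson's rule:
  Group 1 (a <= b): [(1, 4, 12), (2, 5, 9), (3, 11, 11)]
  Group 2 (a > b): []
Optimal job order: [1, 2, 3]
Schedule:
  Job 1: M1 done at 4, M2 done at 16
  Job 2: M1 done at 9, M2 done at 25
  Job 3: M1 done at 20, M2 done at 36
Makespan = 36

36


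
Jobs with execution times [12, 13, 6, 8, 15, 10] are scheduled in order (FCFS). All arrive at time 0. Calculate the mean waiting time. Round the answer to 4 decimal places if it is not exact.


FCFS order (as given): [12, 13, 6, 8, 15, 10]
Waiting times:
  Job 1: wait = 0
  Job 2: wait = 12
  Job 3: wait = 25
  Job 4: wait = 31
  Job 5: wait = 39
  Job 6: wait = 54
Sum of waiting times = 161
Average waiting time = 161/6 = 26.8333

26.8333


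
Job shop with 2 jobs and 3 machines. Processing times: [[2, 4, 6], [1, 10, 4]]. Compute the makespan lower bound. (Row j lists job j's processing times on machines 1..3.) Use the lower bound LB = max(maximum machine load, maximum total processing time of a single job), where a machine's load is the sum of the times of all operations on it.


Machine loads:
  Machine 1: 2 + 1 = 3
  Machine 2: 4 + 10 = 14
  Machine 3: 6 + 4 = 10
Max machine load = 14
Job totals:
  Job 1: 12
  Job 2: 15
Max job total = 15
Lower bound = max(14, 15) = 15

15


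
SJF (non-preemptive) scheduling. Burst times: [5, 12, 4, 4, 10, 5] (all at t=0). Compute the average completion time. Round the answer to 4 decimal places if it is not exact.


SJF order (ascending): [4, 4, 5, 5, 10, 12]
Completion times:
  Job 1: burst=4, C=4
  Job 2: burst=4, C=8
  Job 3: burst=5, C=13
  Job 4: burst=5, C=18
  Job 5: burst=10, C=28
  Job 6: burst=12, C=40
Average completion = 111/6 = 18.5

18.5


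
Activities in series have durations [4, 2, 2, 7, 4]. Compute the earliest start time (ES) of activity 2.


Activity 2 starts after activities 1 through 1 complete.
Predecessor durations: [4]
ES = 4 = 4

4


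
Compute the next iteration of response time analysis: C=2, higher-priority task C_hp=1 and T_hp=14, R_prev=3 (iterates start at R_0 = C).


R_next = C + ceil(R_prev / T_hp) * C_hp
ceil(3 / 14) = ceil(0.2143) = 1
Interference = 1 * 1 = 1
R_next = 2 + 1 = 3
R_next = R_prev, so the iteration has converged (response time = 3).

3


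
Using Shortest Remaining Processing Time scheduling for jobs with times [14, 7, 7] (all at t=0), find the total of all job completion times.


Since all jobs arrive at t=0, SRPT equals SPT ordering.
SPT order: [7, 7, 14]
Completion times:
  Job 1: p=7, C=7
  Job 2: p=7, C=14
  Job 3: p=14, C=28
Total completion time = 7 + 14 + 28 = 49

49


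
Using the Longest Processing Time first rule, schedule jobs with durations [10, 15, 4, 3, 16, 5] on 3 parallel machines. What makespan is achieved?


Sort jobs in decreasing order (LPT): [16, 15, 10, 5, 4, 3]
Assign each job to the least loaded machine:
  Machine 1: jobs [16], load = 16
  Machine 2: jobs [15, 4], load = 19
  Machine 3: jobs [10, 5, 3], load = 18
Makespan = max load = 19

19


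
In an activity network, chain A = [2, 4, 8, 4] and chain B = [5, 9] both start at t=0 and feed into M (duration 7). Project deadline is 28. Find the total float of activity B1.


Forward pass: ES(B1) = sum of predecessors on chain B = 0
EF = ES + duration = 0 + 5 = 5
Backward pass: LF(M) = deadline = 28; LS(M) = 28 - 7 = 21
LF(B1) = LS(M) - sum(successors on chain B) = 21 - 9 = 12
LS = LF - duration = 12 - 5 = 7
Total float = LS - ES = 7 - 0 = 7

7


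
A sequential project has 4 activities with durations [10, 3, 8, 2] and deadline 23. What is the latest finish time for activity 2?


LF(activity 2) = deadline - sum of successor durations
Successors: activities 3 through 4 with durations [8, 2]
Sum of successor durations = 10
LF = 23 - 10 = 13

13


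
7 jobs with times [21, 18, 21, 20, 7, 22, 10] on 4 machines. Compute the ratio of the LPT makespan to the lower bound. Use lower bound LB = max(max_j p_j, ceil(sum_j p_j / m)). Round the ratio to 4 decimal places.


LPT order: [22, 21, 21, 20, 18, 10, 7]
Machine loads after assignment: [22, 31, 28, 38]
LPT makespan = 38
Lower bound = max(max_job, ceil(total/4)) = max(22, 30) = 30
Ratio = 38 / 30 = 1.2667

1.2667


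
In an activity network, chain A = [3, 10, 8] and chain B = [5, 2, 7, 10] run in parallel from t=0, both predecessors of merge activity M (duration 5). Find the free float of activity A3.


ES(A3) = sum of predecessors on chain A = 13
EF(A3) = ES + duration = 13 + 8 = 21
Successor of A3 is M. ES(M) = max(sum(A), sum(B)) = max(21, 24) = 24
Free float = ES(successor) - EF(current) = 24 - 21 = 3

3


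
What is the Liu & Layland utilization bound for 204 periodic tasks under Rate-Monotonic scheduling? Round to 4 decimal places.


Compute 2^(1/204) = 1.0034035593
Subtract 1: 1.0034035593 - 1 = 0.0034035593
Multiply by n: 204 * 0.0034035593 = 0.6943260972
Round to 4 dp: 0.6943

0.6943


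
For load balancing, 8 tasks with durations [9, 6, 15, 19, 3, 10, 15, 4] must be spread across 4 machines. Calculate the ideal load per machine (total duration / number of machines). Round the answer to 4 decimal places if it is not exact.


Total processing time = 9 + 6 + 15 + 19 + 3 + 10 + 15 + 4 = 81
Number of machines = 4
Ideal balanced load = 81 / 4 = 20.25

20.25


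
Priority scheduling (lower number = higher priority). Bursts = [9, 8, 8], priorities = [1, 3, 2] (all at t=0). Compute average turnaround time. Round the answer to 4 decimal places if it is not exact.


Sort by priority (ascending = highest first):
Order: [(1, 9), (2, 8), (3, 8)]
Completion times:
  Priority 1, burst=9, C=9
  Priority 2, burst=8, C=17
  Priority 3, burst=8, C=25
Average turnaround = 51/3 = 17.0

17.0


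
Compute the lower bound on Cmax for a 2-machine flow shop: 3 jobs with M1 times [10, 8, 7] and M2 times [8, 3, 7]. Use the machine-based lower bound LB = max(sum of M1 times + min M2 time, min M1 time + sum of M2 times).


LB1 = sum(M1 times) + min(M2 times) = 25 + 3 = 28
LB2 = min(M1 times) + sum(M2 times) = 7 + 18 = 25
Lower bound = max(LB1, LB2) = max(28, 25) = 28

28


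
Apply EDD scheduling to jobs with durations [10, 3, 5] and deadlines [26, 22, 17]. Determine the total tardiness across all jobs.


Sort by due date (EDD order): [(5, 17), (3, 22), (10, 26)]
Compute completion times and tardiness:
  Job 1: p=5, d=17, C=5, tardiness=max(0,5-17)=0
  Job 2: p=3, d=22, C=8, tardiness=max(0,8-22)=0
  Job 3: p=10, d=26, C=18, tardiness=max(0,18-26)=0
Total tardiness = 0

0


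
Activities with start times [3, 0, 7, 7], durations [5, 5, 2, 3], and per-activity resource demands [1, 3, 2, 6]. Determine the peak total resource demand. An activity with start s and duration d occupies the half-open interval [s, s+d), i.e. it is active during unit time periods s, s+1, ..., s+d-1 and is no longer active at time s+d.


Each activity i is active on [start_i, start_i + duration_i).
Compute total resource usage per time slot:
  t=0: active resources = [3], total = 3
  t=1: active resources = [3], total = 3
  t=2: active resources = [3], total = 3
  t=3: active resources = [1, 3], total = 4
  t=4: active resources = [1, 3], total = 4
  t=5: active resources = [1], total = 1
  t=6: active resources = [1], total = 1
  t=7: active resources = [1, 2, 6], total = 9
  t=8: active resources = [2, 6], total = 8
  t=9: active resources = [6], total = 6
Peak resource demand = 9

9


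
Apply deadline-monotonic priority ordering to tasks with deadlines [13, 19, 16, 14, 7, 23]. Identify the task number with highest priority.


Sort tasks by relative deadline (ascending):
  Task 5: deadline = 7
  Task 1: deadline = 13
  Task 4: deadline = 14
  Task 3: deadline = 16
  Task 2: deadline = 19
  Task 6: deadline = 23
Priority order (highest first): [5, 1, 4, 3, 2, 6]
Highest priority task = 5

5


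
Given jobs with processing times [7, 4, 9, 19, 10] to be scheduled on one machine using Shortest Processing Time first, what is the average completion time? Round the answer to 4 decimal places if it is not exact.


Sort jobs by processing time (SPT order): [4, 7, 9, 10, 19]
Compute completion times sequentially:
  Job 1: processing = 4, completes at 4
  Job 2: processing = 7, completes at 11
  Job 3: processing = 9, completes at 20
  Job 4: processing = 10, completes at 30
  Job 5: processing = 19, completes at 49
Sum of completion times = 114
Average completion time = 114/5 = 22.8

22.8


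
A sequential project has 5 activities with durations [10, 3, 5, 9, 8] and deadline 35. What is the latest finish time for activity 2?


LF(activity 2) = deadline - sum of successor durations
Successors: activities 3 through 5 with durations [5, 9, 8]
Sum of successor durations = 22
LF = 35 - 22 = 13

13


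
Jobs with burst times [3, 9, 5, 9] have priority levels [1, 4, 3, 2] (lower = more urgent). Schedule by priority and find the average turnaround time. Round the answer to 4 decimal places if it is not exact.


Sort by priority (ascending = highest first):
Order: [(1, 3), (2, 9), (3, 5), (4, 9)]
Completion times:
  Priority 1, burst=3, C=3
  Priority 2, burst=9, C=12
  Priority 3, burst=5, C=17
  Priority 4, burst=9, C=26
Average turnaround = 58/4 = 14.5

14.5


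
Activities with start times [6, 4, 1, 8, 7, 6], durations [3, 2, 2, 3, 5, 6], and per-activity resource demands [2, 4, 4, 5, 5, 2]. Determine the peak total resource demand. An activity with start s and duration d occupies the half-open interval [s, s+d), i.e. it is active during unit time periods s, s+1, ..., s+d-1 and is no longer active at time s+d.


Each activity i is active on [start_i, start_i + duration_i).
Compute total resource usage per time slot:
  t=0: active resources = [], total = 0
  t=1: active resources = [4], total = 4
  t=2: active resources = [4], total = 4
  t=3: active resources = [], total = 0
  t=4: active resources = [4], total = 4
  t=5: active resources = [4], total = 4
  t=6: active resources = [2, 2], total = 4
  t=7: active resources = [2, 5, 2], total = 9
  t=8: active resources = [2, 5, 5, 2], total = 14
  t=9: active resources = [5, 5, 2], total = 12
  t=10: active resources = [5, 5, 2], total = 12
  t=11: active resources = [5, 2], total = 7
Peak resource demand = 14

14


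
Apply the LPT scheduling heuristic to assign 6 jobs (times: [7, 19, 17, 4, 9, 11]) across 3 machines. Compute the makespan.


Sort jobs in decreasing order (LPT): [19, 17, 11, 9, 7, 4]
Assign each job to the least loaded machine:
  Machine 1: jobs [19, 4], load = 23
  Machine 2: jobs [17, 7], load = 24
  Machine 3: jobs [11, 9], load = 20
Makespan = max load = 24

24


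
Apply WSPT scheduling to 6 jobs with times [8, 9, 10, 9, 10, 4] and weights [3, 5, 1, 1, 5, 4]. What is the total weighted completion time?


Compute p/w ratios and sort ascending (WSPT): [(4, 4), (9, 5), (10, 5), (8, 3), (9, 1), (10, 1)]
Compute weighted completion times:
  Job (p=4,w=4): C=4, w*C=4*4=16
  Job (p=9,w=5): C=13, w*C=5*13=65
  Job (p=10,w=5): C=23, w*C=5*23=115
  Job (p=8,w=3): C=31, w*C=3*31=93
  Job (p=9,w=1): C=40, w*C=1*40=40
  Job (p=10,w=1): C=50, w*C=1*50=50
Total weighted completion time = 379

379


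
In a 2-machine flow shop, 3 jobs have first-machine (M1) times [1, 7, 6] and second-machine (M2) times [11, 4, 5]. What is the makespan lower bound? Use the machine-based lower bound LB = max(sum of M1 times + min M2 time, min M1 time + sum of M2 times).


LB1 = sum(M1 times) + min(M2 times) = 14 + 4 = 18
LB2 = min(M1 times) + sum(M2 times) = 1 + 20 = 21
Lower bound = max(LB1, LB2) = max(18, 21) = 21

21


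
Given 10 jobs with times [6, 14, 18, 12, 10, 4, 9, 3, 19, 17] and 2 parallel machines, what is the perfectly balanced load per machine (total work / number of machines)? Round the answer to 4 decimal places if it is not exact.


Total processing time = 6 + 14 + 18 + 12 + 10 + 4 + 9 + 3 + 19 + 17 = 112
Number of machines = 2
Ideal balanced load = 112 / 2 = 56.0

56.0


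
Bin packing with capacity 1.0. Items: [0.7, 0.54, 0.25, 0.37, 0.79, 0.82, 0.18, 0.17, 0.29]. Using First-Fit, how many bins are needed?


Place items sequentially using First-Fit:
  Item 0.7 -> new Bin 1
  Item 0.54 -> new Bin 2
  Item 0.25 -> Bin 1 (now 0.95)
  Item 0.37 -> Bin 2 (now 0.91)
  Item 0.79 -> new Bin 3
  Item 0.82 -> new Bin 4
  Item 0.18 -> Bin 3 (now 0.97)
  Item 0.17 -> Bin 4 (now 0.99)
  Item 0.29 -> new Bin 5
Total bins used = 5

5


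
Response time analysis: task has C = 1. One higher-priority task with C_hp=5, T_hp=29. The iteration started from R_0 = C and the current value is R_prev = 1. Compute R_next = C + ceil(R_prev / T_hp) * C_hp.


R_next = C + ceil(R_prev / T_hp) * C_hp
ceil(1 / 29) = ceil(0.0345) = 1
Interference = 1 * 5 = 5
R_next = 1 + 5 = 6

6


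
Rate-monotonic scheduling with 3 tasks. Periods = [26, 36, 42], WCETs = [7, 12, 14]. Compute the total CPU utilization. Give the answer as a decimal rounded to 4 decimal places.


Compute individual utilizations (exact fractions):
  Task 1: C/T = 7/26 (approx. 0.2692)
  Task 2: C/T = 12/36 = 1/3 (approx. 0.3333)
  Task 3: C/T = 14/42 = 1/3 (approx. 0.3333)
Total utilization U = 7/26 + 1/3 + 1/3 = 73/78
Rounded to 4 decimal places: U = 0.9359
RM (Liu & Layland) bound for 3 tasks = 0.779763; compare with U = 73/78 (approx. 0.935897)
bound < U <= 1, so the RM sufficient condition is not met (inconclusive; an exact test such as response-time analysis is needed).

0.9359


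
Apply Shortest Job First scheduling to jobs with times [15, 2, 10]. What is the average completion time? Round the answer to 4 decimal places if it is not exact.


SJF order (ascending): [2, 10, 15]
Completion times:
  Job 1: burst=2, C=2
  Job 2: burst=10, C=12
  Job 3: burst=15, C=27
Average completion = 41/3 = 13.6667

13.6667


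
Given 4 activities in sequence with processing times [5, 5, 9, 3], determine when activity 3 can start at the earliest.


Activity 3 starts after activities 1 through 2 complete.
Predecessor durations: [5, 5]
ES = 5 + 5 = 10

10


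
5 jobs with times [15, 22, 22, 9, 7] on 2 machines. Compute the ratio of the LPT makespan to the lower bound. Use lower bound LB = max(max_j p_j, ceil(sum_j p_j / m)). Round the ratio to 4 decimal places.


LPT order: [22, 22, 15, 9, 7]
Machine loads after assignment: [37, 38]
LPT makespan = 38
Lower bound = max(max_job, ceil(total/2)) = max(22, 38) = 38
Ratio = 38 / 38 = 1.0

1.0
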